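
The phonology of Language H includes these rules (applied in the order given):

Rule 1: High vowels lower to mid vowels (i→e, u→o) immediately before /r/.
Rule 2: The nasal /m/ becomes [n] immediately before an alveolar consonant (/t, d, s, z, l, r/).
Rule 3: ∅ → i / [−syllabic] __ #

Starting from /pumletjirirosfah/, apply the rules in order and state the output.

punletjererosfahi

Rule 1 (pre-rhotic lowering): /i/ is a high vowel immediately before /r/, so it lowers to [e]. /i/ is a high vowel immediately before /r/, so it lowers to [e]. /pumletjirirosfah/ → pumletjererosfah.
Rule 2 (nasal place assimilation): /m/ precedes the alveolar consonant /l/, so it assimilates in place to [n]. /pumletjererosfah/ → punletjererosfah.
Rule 3 (final i-epenthesis): the form ends in the consonant /h/, so [i] is inserted word-finally. /punletjererosfah/ → punletjererosfahi.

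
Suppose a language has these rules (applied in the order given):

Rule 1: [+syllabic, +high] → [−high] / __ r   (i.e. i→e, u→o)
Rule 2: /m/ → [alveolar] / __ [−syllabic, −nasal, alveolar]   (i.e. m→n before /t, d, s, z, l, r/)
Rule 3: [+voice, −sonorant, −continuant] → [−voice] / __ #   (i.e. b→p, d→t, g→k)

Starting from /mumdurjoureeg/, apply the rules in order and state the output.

mundorjooreek

Rule 1 (pre-rhotic lowering): /u/ is a high vowel immediately before /r/, so it lowers to [o]. /u/ is a high vowel immediately before /r/, so it lowers to [o]. /mumdurjoureeg/ → mumdorjooreeg.
Rule 2 (nasal place assimilation): /m/ precedes the alveolar consonant /d/, so it assimilates in place to [n]. /mumdorjooreeg/ → mundorjooreeg.
Rule 3 (final devoicing): /g/ is a voiced stop in word-final position, so it devoices to [k]. /mundorjooreeg/ → mundorjooreek.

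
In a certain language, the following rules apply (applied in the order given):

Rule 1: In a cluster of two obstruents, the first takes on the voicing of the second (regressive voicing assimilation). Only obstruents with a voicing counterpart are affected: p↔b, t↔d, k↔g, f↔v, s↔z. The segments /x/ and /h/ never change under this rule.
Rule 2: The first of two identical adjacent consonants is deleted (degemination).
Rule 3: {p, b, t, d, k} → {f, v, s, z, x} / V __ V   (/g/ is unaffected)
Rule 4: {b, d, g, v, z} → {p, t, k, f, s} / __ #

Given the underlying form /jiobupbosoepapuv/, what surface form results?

jiovuvosoefafuf

Rule 1 (regressive voicing assimilation): /p/ precedes the voiced obstruent /b/, so it voices to [b] by assimilation. /jiobupbosoepapuv/ → jiobubbosoepapuv.
Rule 2 (degemination): /bb/ is a geminate; the first /b/ deletes. /jiobubbosoepapuv/ → jiobubosoepapuv.
Rule 3 (intervocalic spirantization): /b/ is a stop between vowels /o/ and /u/, so it spirantizes to the fricative [v]. /b/ is a stop between vowels /u/ and /o/, so it spirantizes to the fricative [v]. /p/ is a stop between vowels /e/ and /a/, so it spirantizes to the fricative [f]. /p/ is a stop between vowels /a/ and /u/, so it spirantizes to the fricative [f]. /jiobubosoepapuv/ → jiovuvosoefafuv.
Rule 4 (final devoicing): /v/ is a voiced obstruent in word-final position, so it devoices to [f]. /jiovuvosoefafuv/ → jiovuvosoefafuf.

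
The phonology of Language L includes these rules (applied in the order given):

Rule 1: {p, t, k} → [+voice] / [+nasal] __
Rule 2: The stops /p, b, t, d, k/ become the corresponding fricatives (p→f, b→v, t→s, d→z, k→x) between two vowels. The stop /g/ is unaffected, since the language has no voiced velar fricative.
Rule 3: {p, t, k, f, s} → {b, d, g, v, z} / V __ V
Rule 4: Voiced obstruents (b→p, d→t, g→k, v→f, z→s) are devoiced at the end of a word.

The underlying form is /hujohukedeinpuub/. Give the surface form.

hujohuxezeinbuup

Rule 1 (post-nasal voicing): /p/ is a voiceless stop immediately after the nasal /n/, so it voices to [b]. /hujohukedeinpuub/ → hujohukedeinbuub.
Rule 2 (intervocalic spirantization): /k/ is a stop between vowels /u/ and /e/, so it spirantizes to the fricative [x]. /d/ is a stop between vowels /e/ and /e/, so it spirantizes to the fricative [z]. /hujohukedeinbuub/ → hujohuxezeinbuub.
Rule 3 (intervocalic voicing): no segment meets the environment; /hujohuxezeinbuub/ is unchanged.
Rule 4 (final devoicing): /b/ is a voiced obstruent in word-final position, so it devoices to [p]. /hujohuxezeinbuub/ → hujohuxezeinbuup.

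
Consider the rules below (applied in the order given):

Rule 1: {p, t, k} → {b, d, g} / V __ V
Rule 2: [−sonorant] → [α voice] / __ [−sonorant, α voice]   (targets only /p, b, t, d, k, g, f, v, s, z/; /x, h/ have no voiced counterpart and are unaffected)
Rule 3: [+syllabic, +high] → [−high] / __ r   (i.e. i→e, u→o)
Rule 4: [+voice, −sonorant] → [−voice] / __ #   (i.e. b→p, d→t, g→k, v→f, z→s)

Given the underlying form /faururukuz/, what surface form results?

faororugus

Rule 1 (intervocalic voicing): /k/ is a voiceless stop between vowels /u/ and /u/, so it voices to [g]. /faururukuz/ → faururuguz.
Rule 2 (regressive voicing assimilation): no segment meets the environment; /faururuguz/ is unchanged.
Rule 3 (pre-rhotic lowering): /u/ is a high vowel immediately before /r/, so it lowers to [o]. /u/ is a high vowel immediately before /r/, so it lowers to [o]. /faururuguz/ → faororuguz.
Rule 4 (final devoicing): /z/ is a voiced obstruent in word-final position, so it devoices to [s]. /faororuguz/ → faororugus.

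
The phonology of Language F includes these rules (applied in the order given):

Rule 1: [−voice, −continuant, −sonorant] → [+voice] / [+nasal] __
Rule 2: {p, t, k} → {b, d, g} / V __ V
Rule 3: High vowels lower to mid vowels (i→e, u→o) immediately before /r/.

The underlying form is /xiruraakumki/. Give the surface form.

xeroraagumgi

Rule 1 (post-nasal voicing): /k/ is a voiceless stop immediately after the nasal /m/, so it voices to [g]. /xiruraakumki/ → xiruraakumgi.
Rule 2 (intervocalic voicing): /k/ is a voiceless stop between vowels /a/ and /u/, so it voices to [g]. /xiruraakumgi/ → xiruraagumgi.
Rule 3 (pre-rhotic lowering): /i/ is a high vowel immediately before /r/, so it lowers to [e]. /u/ is a high vowel immediately before /r/, so it lowers to [o]. /xiruraagumgi/ → xeroraagumgi.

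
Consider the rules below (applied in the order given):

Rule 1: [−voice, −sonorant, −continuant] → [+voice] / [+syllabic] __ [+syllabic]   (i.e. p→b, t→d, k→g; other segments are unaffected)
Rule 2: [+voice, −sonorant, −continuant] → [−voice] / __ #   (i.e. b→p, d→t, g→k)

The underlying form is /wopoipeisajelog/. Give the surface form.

Rule 1 (intervocalic voicing): /p/ is a voiceless stop between vowels /o/ and /o/, so it voices to [b]. /p/ is a voiceless stop between vowels /i/ and /e/, so it voices to [b]. /wopoipeisajelog/ → woboibeisajelog.
Rule 2 (final devoicing): /g/ is a voiced stop in word-final position, so it devoices to [k]. /woboibeisajelog/ → woboibeisajelok.

woboibeisajelok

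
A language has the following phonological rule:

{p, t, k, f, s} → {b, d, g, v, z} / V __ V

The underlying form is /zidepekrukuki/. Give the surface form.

/p/ is a voiceless obstruent between vowels /e/ and /e/, so it voices to [b].
/k/ is a voiceless obstruent between vowels /u/ and /u/, so it voices to [g].
/k/ is a voiceless obstruent between vowels /u/ and /i/, so it voices to [g].
The other instance of /k/ does not occur in the required environment and remains unchanged.
Surface form: [zidebekrugugi].

zidebekrugugi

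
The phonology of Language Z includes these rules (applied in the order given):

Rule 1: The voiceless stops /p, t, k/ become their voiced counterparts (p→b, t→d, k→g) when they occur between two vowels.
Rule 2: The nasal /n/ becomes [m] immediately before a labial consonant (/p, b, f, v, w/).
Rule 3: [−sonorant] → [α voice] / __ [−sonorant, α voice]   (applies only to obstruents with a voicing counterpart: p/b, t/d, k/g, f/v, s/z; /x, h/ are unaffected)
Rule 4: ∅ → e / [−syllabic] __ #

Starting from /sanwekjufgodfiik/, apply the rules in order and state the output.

samwekjuvgotfiike

Rule 1 (intervocalic voicing): no segment meets the environment; /sanwekjufgodfiik/ is unchanged.
Rule 2 (nasal place assimilation): /n/ precedes the labial consonant /w/, so it assimilates in place to [m]. /sanwekjufgodfiik/ → samwekjufgodfiik.
Rule 3 (regressive voicing assimilation): /f/ precedes the voiced obstruent /g/, so it voices to [v] by assimilation. /d/ precedes the voiceless obstruent /f/, so it devoices to [t] by assimilation. /samwekjufgodfiik/ → samwekjuvgotfiik.
Rule 4 (final e-epenthesis): the form ends in the consonant /k/, so [e] is inserted word-finally. /samwekjuvgotfiik/ → samwekjuvgotfiike.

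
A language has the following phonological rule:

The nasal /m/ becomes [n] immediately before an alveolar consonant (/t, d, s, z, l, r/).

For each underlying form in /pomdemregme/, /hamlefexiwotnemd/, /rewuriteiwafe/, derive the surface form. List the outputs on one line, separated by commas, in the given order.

/pomdemregme/: /m/ precedes the alveolar consonant /d/, so it assimilates in place to [n]. /m/ precedes the alveolar consonant /r/, so it assimilates in place to [n]. → [pondenregme].
/hamlefexiwotnemd/: /m/ precedes the alveolar consonant /l/, so it assimilates in place to [n]. /m/ precedes the alveolar consonant /d/, so it assimilates in place to [n]. → [hanlefexiwotnend].
/rewuriteiwafe/: the rule's environment is not met; surfaces unchanged as [rewuriteiwafe].

pondenregme, hanlefexiwotnend, rewuriteiwafe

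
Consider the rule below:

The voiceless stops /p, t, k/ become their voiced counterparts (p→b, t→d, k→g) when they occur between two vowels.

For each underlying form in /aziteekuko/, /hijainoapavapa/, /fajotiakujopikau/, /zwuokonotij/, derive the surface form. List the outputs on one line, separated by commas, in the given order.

azideegugo, hijainoabavaba, fajodiagujobigau, zwuogonodij

/aziteekuko/: /t/ is a voiceless stop between vowels /i/ and /e/, so it voices to [d]. /k/ is a voiceless stop between vowels /e/ and /u/, so it voices to [g]. /k/ is a voiceless stop between vowels /u/ and /o/, so it voices to [g]. → [azideegugo].
/hijainoapavapa/: /p/ is a voiceless stop between vowels /a/ and /a/, so it voices to [b]. /p/ is a voiceless stop between vowels /a/ and /a/, so it voices to [b]. → [hijainoabavaba].
/fajotiakujopikau/: /t/ is a voiceless stop between vowels /o/ and /i/, so it voices to [d]. /k/ is a voiceless stop between vowels /a/ and /u/, so it voices to [g]. /p/ is a voiceless stop between vowels /o/ and /i/, so it voices to [b]. /k/ is a voiceless stop between vowels /i/ and /a/, so it voices to [g]. → [fajodiagujobigau].
/zwuokonotij/: /k/ is a voiceless stop between vowels /o/ and /o/, so it voices to [g]. /t/ is a voiceless stop between vowels /o/ and /i/, so it voices to [d]. → [zwuogonodij].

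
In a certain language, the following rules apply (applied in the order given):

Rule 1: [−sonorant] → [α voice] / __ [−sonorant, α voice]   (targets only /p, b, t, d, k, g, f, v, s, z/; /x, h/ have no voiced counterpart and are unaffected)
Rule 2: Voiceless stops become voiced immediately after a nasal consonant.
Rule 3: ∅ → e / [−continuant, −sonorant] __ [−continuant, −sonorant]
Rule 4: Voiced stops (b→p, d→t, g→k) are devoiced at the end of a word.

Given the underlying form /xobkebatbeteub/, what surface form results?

xopekebadebeteup

Rule 1 (regressive voicing assimilation): /b/ precedes the voiceless obstruent /k/, so it devoices to [p] by assimilation. /t/ precedes the voiced obstruent /b/, so it voices to [d] by assimilation. /xobkebatbeteub/ → xopkebadbeteub.
Rule 2 (post-nasal voicing): no segment meets the environment; /xopkebadbeteub/ is unchanged.
Rule 3 (stop-cluster e-epenthesis): /p/ and /k/ form a stop–stop cluster, so [e] is inserted between them. /d/ and /b/ form a stop–stop cluster, so [e] is inserted between them. /xopkebadbeteub/ → xopekebadebeteub.
Rule 4 (final devoicing): /b/ is a voiced stop in word-final position, so it devoices to [p]. /xopekebadebeteub/ → xopekebadebeteup.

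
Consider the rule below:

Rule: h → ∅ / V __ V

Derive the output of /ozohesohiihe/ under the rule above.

ozoesoiie

/h/ occurs between vowels /o/ and /e/, so it deletes.
/h/ occurs between vowels /o/ and /i/, so it deletes.
/h/ occurs between vowels /i/ and /e/, so it deletes.
Surface form: [ozoesoiie].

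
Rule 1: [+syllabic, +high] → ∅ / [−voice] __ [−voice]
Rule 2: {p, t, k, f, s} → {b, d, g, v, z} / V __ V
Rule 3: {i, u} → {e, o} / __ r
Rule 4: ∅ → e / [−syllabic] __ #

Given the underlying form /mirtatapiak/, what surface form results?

Rule 1 (high vowel syncope): no segment meets the environment; /mirtatapiak/ is unchanged.
Rule 2 (intervocalic voicing): /t/ is a voiceless obstruent between vowels /a/ and /a/, so it voices to [d]. /p/ is a voiceless obstruent between vowels /a/ and /i/, so it voices to [b]. /mirtatapiak/ → mirtadabiak.
Rule 3 (pre-rhotic lowering): /i/ is a high vowel immediately before /r/, so it lowers to [e]. /mirtadabiak/ → mertadabiak.
Rule 4 (final e-epenthesis): the form ends in the consonant /k/, so [e] is inserted word-finally. /mertadabiak/ → mertadabiake.

mertadabiake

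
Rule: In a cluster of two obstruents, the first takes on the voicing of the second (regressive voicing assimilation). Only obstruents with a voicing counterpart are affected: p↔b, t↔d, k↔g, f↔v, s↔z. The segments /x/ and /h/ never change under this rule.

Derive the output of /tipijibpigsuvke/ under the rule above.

/b/ precedes the voiceless obstruent /p/, so it devoices to [p] by assimilation.
/g/ precedes the voiceless obstruent /s/, so it devoices to [k] by assimilation.
/v/ precedes the voiceless obstruent /k/, so it devoices to [f] by assimilation.
The other instances of /t/, /p/, /s/, /k/ do not occur in the required environment and remain unchanged.
Surface form: [tipijippiksufke].

tipijippiksufke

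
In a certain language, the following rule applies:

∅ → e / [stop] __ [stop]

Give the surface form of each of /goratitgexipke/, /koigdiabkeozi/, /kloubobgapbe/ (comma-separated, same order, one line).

goratitegexipeke, koigediabekeozi, kloubobegapebe

/goratitgexipke/: /t/ and /g/ form a stop–stop cluster, so [e] is inserted between them. /p/ and /k/ form a stop–stop cluster, so [e] is inserted between them. → [goratitegexipeke].
/koigdiabkeozi/: /g/ and /d/ form a stop–stop cluster, so [e] is inserted between them. /b/ and /k/ form a stop–stop cluster, so [e] is inserted between them. → [koigediabekeozi].
/kloubobgapbe/: /b/ and /g/ form a stop–stop cluster, so [e] is inserted between them. /p/ and /b/ form a stop–stop cluster, so [e] is inserted between them. → [kloubobegapebe].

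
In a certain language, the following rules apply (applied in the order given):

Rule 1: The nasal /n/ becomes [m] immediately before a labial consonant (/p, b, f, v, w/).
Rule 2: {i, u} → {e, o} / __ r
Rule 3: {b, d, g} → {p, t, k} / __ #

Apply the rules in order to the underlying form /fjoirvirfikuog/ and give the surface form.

Rule 1 (nasal place assimilation): no segment meets the environment; /fjoirvirfikuog/ is unchanged.
Rule 2 (pre-rhotic lowering): /i/ is a high vowel immediately before /r/, so it lowers to [e]. /i/ is a high vowel immediately before /r/, so it lowers to [e]. /fjoirvirfikuog/ → fjoerverfikuog.
Rule 3 (final devoicing): /g/ is a voiced stop in word-final position, so it devoices to [k]. /fjoerverfikuog/ → fjoerverfikuok.

fjoerverfikuok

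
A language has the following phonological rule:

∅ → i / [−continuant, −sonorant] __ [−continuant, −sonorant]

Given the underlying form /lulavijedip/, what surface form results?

No segment of /lulavijedip/ meets the structural description of the rule, so the form surfaces unchanged.

lulavijedip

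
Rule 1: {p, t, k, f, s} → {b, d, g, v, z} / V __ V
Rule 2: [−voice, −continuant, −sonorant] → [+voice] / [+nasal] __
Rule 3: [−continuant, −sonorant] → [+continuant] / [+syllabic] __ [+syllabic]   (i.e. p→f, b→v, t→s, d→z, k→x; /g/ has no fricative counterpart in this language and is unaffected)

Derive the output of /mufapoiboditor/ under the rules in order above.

muvavoivozizor

Rule 1 (intervocalic voicing): /f/ is a voiceless obstruent between vowels /u/ and /a/, so it voices to [v]. /p/ is a voiceless obstruent between vowels /a/ and /o/, so it voices to [b]. /t/ is a voiceless obstruent between vowels /i/ and /o/, so it voices to [d]. /mufapoiboditor/ → muvaboibodidor.
Rule 2 (post-nasal voicing): no segment meets the environment; /muvaboibodidor/ is unchanged.
Rule 3 (intervocalic spirantization): /b/ is a stop between vowels /a/ and /o/, so it spirantizes to the fricative [v]. /b/ is a stop between vowels /i/ and /o/, so it spirantizes to the fricative [v]. /d/ is a stop between vowels /o/ and /i/, so it spirantizes to the fricative [z]. /d/ is a stop between vowels /i/ and /o/, so it spirantizes to the fricative [z]. /muvaboibodidor/ → muvavoivozizor.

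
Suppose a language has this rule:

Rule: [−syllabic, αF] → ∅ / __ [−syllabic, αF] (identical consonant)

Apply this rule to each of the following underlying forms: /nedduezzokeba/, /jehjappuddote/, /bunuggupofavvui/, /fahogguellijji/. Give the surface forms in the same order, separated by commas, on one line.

/nedduezzokeba/: /dd/ is a geminate; the first /d/ deletes. /zz/ is a geminate; the first /z/ deletes. → [neduezokeba].
/jehjappuddote/: /pp/ is a geminate; the first /p/ deletes. /dd/ is a geminate; the first /d/ deletes. → [jehjapudote].
/bunuggupofavvui/: /gg/ is a geminate; the first /g/ deletes. /vv/ is a geminate; the first /v/ deletes. → [bunugupofavui].
/fahogguellijji/: /gg/ is a geminate; the first /g/ deletes. /ll/ is a geminate; the first /l/ deletes. /jj/ is a geminate; the first /j/ deletes. → [fahogueliji].

neduezokeba, jehjapudote, bunugupofavui, fahogueliji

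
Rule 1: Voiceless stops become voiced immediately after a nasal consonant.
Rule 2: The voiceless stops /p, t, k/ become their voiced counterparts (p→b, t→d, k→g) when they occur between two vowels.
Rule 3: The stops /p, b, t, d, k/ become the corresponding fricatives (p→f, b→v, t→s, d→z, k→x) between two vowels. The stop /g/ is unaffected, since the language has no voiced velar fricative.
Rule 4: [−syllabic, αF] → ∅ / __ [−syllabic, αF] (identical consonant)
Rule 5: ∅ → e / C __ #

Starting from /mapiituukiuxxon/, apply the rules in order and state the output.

maviizuugiuxone

Rule 1 (post-nasal voicing): no segment meets the environment; /mapiituukiuxxon/ is unchanged.
Rule 2 (intervocalic voicing): /p/ is a voiceless stop between vowels /a/ and /i/, so it voices to [b]. /t/ is a voiceless stop between vowels /i/ and /u/, so it voices to [d]. /k/ is a voiceless stop between vowels /u/ and /i/, so it voices to [g]. /mapiituukiuxxon/ → mabiiduugiuxxon.
Rule 3 (intervocalic spirantization): /b/ is a stop between vowels /a/ and /i/, so it spirantizes to the fricative [v]. /d/ is a stop between vowels /i/ and /u/, so it spirantizes to the fricative [z]. /mabiiduugiuxxon/ → maviizuugiuxxon.
Rule 4 (degemination): /xx/ is a geminate; the first /x/ deletes. /maviizuugiuxxon/ → maviizuugiuxon.
Rule 5 (final e-epenthesis): the form ends in the consonant /n/, so [e] is inserted word-finally. /maviizuugiuxon/ → maviizuugiuxone.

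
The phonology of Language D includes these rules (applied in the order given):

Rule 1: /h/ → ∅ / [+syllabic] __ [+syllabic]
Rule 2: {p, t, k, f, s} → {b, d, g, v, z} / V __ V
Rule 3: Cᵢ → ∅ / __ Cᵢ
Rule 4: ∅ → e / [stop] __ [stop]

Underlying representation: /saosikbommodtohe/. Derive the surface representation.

saozikebomodetoe

Rule 1 (intervocalic h-deletion): /h/ occurs between vowels /o/ and /e/, so it deletes. /saosikbommodtohe/ → saosikbommodtoe.
Rule 2 (intervocalic voicing): /s/ is a voiceless obstruent between vowels /o/ and /i/, so it voices to [z]. /saosikbommodtoe/ → saozikbommodtoe.
Rule 3 (degemination): /mm/ is a geminate; the first /m/ deletes. /saozikbommodtoe/ → saozikbomodtoe.
Rule 4 (stop-cluster e-epenthesis): /k/ and /b/ form a stop–stop cluster, so [e] is inserted between them. /d/ and /t/ form a stop–stop cluster, so [e] is inserted between them. /saozikbomodtoe/ → saozikebomodetoe.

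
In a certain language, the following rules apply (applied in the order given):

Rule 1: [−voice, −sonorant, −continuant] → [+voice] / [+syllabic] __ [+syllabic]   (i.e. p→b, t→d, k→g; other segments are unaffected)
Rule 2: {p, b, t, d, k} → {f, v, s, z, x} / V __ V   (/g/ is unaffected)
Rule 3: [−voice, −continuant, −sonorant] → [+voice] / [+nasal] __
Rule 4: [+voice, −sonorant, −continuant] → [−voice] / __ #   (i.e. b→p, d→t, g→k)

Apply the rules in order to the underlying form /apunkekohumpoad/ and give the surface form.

avungegohumboat

Rule 1 (intervocalic voicing): /p/ is a voiceless stop between vowels /a/ and /u/, so it voices to [b]. /k/ is a voiceless stop between vowels /e/ and /o/, so it voices to [g]. /apunkekohumpoad/ → abunkegohumpoad.
Rule 2 (intervocalic spirantization): /b/ is a stop between vowels /a/ and /u/, so it spirantizes to the fricative [v]. /abunkegohumpoad/ → avunkegohumpoad.
Rule 3 (post-nasal voicing): /k/ is a voiceless stop immediately after the nasal /n/, so it voices to [g]. /p/ is a voiceless stop immediately after the nasal /m/, so it voices to [b]. /avunkegohumpoad/ → avungegohumboad.
Rule 4 (final devoicing): /d/ is a voiced stop in word-final position, so it devoices to [t]. /avungegohumboad/ → avungegohumboat.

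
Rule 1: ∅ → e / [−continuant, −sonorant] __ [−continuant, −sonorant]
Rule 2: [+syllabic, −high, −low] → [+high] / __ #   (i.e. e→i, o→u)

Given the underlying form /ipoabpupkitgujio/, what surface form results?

ipoabepupekitegujiu

Rule 1 (stop-cluster e-epenthesis): /b/ and /p/ form a stop–stop cluster, so [e] is inserted between them. /p/ and /k/ form a stop–stop cluster, so [e] is inserted between them. /t/ and /g/ form a stop–stop cluster, so [e] is inserted between them. /ipoabpupkitgujio/ → ipoabepupekitegujio.
Rule 2 (final vowel raising): /o/ is a mid vowel in word-final position, so it raises to [u]. /ipoabepupekitegujio/ → ipoabepupekitegujiu.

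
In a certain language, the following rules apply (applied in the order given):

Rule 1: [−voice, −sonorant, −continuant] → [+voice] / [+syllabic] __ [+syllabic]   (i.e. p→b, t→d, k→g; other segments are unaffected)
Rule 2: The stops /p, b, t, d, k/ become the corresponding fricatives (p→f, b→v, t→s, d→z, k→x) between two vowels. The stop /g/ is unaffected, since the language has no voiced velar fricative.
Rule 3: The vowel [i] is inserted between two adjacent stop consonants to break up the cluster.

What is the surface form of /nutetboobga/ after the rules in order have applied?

Rule 1 (intervocalic voicing): /t/ is a voiceless stop between vowels /u/ and /e/, so it voices to [d]. /nutetboobga/ → nudetboobga.
Rule 2 (intervocalic spirantization): /d/ is a stop between vowels /u/ and /e/, so it spirantizes to the fricative [z]. /nudetboobga/ → nuzetboobga.
Rule 3 (stop-cluster i-epenthesis): /t/ and /b/ form a stop–stop cluster, so [i] is inserted between them. /b/ and /g/ form a stop–stop cluster, so [i] is inserted between them. /nuzetboobga/ → nuzetiboobiga.

nuzetiboobiga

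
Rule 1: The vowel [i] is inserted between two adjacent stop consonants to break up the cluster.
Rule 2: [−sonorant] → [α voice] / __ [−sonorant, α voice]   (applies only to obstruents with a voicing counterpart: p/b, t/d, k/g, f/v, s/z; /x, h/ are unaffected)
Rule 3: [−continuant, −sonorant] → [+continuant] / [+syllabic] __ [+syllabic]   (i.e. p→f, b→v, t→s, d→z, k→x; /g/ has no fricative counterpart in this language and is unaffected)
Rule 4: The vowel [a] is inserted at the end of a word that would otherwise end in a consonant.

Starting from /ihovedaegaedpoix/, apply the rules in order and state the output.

Rule 1 (stop-cluster i-epenthesis): /d/ and /p/ form a stop–stop cluster, so [i] is inserted between them. /ihovedaegaedpoix/ → ihovedaegaedipoix.
Rule 2 (regressive voicing assimilation): no segment meets the environment; /ihovedaegaedipoix/ is unchanged.
Rule 3 (intervocalic spirantization): /d/ is a stop between vowels /e/ and /a/, so it spirantizes to the fricative [z]. /d/ is a stop between vowels /e/ and /i/, so it spirantizes to the fricative [z]. /p/ is a stop between vowels /i/ and /o/, so it spirantizes to the fricative [f]. /ihovedaegaedipoix/ → ihovezaegaezifoix.
Rule 4 (final a-epenthesis): the form ends in the consonant /x/, so [a] is inserted word-finally. /ihovezaegaezifoix/ → ihovezaegaezifoixa.

ihovezaegaezifoixa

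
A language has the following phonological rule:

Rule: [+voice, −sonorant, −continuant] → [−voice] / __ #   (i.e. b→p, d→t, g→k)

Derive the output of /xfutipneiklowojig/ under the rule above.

xfutipneiklowojik

/g/ is a voiced stop in word-final position, so it devoices to [k].
Surface form: [xfutipneiklowojik].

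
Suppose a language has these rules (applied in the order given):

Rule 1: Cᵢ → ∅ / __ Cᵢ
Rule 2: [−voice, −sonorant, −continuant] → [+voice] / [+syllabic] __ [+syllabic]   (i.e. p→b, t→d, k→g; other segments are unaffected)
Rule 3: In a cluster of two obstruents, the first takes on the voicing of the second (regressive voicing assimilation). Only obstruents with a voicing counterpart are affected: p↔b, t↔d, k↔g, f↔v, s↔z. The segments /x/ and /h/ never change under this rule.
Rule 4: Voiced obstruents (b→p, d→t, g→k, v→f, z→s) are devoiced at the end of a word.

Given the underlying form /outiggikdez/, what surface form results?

Rule 1 (degemination): /gg/ is a geminate; the first /g/ deletes. /outiggikdez/ → outigikdez.
Rule 2 (intervocalic voicing): /t/ is a voiceless stop between vowels /u/ and /i/, so it voices to [d]. /outigikdez/ → oudigikdez.
Rule 3 (regressive voicing assimilation): /k/ precedes the voiced obstruent /d/, so it voices to [g] by assimilation. /oudigikdez/ → oudigigdez.
Rule 4 (final devoicing): /z/ is a voiced obstruent in word-final position, so it devoices to [s]. /oudigigdez/ → oudigigdes.

oudigigdes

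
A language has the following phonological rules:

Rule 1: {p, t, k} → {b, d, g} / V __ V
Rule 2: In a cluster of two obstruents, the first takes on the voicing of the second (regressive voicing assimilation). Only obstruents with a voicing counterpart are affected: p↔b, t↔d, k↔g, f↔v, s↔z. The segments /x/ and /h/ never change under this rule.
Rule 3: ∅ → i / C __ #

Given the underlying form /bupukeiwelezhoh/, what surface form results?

bubugeiweleshohi

Rule 1 (intervocalic voicing): /p/ is a voiceless stop between vowels /u/ and /u/, so it voices to [b]. /k/ is a voiceless stop between vowels /u/ and /e/, so it voices to [g]. /bupukeiwelezhoh/ → bubugeiwelezhoh.
Rule 2 (regressive voicing assimilation): /z/ precedes the voiceless obstruent /h/, so it devoices to [s] by assimilation. /bubugeiwelezhoh/ → bubugeiweleshoh.
Rule 3 (final i-epenthesis): the form ends in the consonant /h/, so [i] is inserted word-finally. /bubugeiweleshoh/ → bubugeiweleshohi.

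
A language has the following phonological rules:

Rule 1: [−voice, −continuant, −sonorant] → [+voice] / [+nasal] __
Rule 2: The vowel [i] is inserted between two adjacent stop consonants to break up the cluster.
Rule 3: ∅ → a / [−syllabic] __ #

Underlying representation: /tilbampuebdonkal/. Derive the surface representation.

tilbambuebidongala

Rule 1 (post-nasal voicing): /p/ is a voiceless stop immediately after the nasal /m/, so it voices to [b]. /k/ is a voiceless stop immediately after the nasal /n/, so it voices to [g]. /tilbampuebdonkal/ → tilbambuebdongal.
Rule 2 (stop-cluster i-epenthesis): /b/ and /d/ form a stop–stop cluster, so [i] is inserted between them. /tilbambuebdongal/ → tilbambuebidongal.
Rule 3 (final a-epenthesis): the form ends in the consonant /l/, so [a] is inserted word-finally. /tilbambuebidongal/ → tilbambuebidongala.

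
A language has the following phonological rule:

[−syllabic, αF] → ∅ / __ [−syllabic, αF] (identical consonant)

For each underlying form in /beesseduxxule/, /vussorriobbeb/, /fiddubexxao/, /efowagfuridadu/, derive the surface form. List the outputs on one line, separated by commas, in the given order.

/beesseduxxule/: /ss/ is a geminate; the first /s/ deletes. /xx/ is a geminate; the first /x/ deletes. → [beeseduxule].
/vussorriobbeb/: /ss/ is a geminate; the first /s/ deletes. /rr/ is a geminate; the first /r/ deletes. /bb/ is a geminate; the first /b/ deletes. → [vusoriobeb].
/fiddubexxao/: /dd/ is a geminate; the first /d/ deletes. /xx/ is a geminate; the first /x/ deletes. → [fidubexao].
/efowagfuridadu/: the rule's environment is not met; surfaces unchanged as [efowagfuridadu].

beeseduxule, vusoriobeb, fidubexao, efowagfuridadu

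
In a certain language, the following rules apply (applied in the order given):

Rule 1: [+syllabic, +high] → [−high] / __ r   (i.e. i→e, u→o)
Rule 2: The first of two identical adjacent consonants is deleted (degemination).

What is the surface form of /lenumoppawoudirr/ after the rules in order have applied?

lenumopawouder

Rule 1 (pre-rhotic lowering): /i/ is a high vowel immediately before /r/, so it lowers to [e]. /lenumoppawoudirr/ → lenumoppawouderr.
Rule 2 (degemination): /pp/ is a geminate; the first /p/ deletes. /rr/ is a geminate; the first /r/ deletes. /lenumoppawouderr/ → lenumopawouder.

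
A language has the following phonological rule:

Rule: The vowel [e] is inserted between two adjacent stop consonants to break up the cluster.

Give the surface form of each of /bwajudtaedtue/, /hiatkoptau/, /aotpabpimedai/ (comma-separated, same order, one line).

/bwajudtaedtue/: /d/ and /t/ form a stop–stop cluster, so [e] is inserted between them. /d/ and /t/ form a stop–stop cluster, so [e] is inserted between them. → [bwajudetaedetue].
/hiatkoptau/: /t/ and /k/ form a stop–stop cluster, so [e] is inserted between them. /p/ and /t/ form a stop–stop cluster, so [e] is inserted between them. → [hiatekopetau].
/aotpabpimedai/: /t/ and /p/ form a stop–stop cluster, so [e] is inserted between them. /b/ and /p/ form a stop–stop cluster, so [e] is inserted between them. → [aotepabepimedai].

bwajudetaedetue, hiatekopetau, aotepabepimedai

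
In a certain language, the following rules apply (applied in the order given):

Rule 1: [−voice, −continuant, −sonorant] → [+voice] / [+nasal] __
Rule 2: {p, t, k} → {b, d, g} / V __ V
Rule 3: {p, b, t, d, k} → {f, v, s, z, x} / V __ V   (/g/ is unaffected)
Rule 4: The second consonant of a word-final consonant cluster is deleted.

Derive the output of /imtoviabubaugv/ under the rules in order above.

imdoviavuvaug

Rule 1 (post-nasal voicing): /t/ is a voiceless stop immediately after the nasal /m/, so it voices to [d]. /imtoviabubaugv/ → imdoviabubaugv.
Rule 2 (intervocalic voicing): no segment meets the environment; /imdoviabubaugv/ is unchanged.
Rule 3 (intervocalic spirantization): /b/ is a stop between vowels /a/ and /u/, so it spirantizes to the fricative [v]. /b/ is a stop between vowels /u/ and /a/, so it spirantizes to the fricative [v]. /imdoviabubaugv/ → imdoviavuvaugv.
Rule 4 (final cluster simplification): /v/ is the second consonant of a word-final cluster /gv/, so it deletes. /imdoviavuvaugv/ → imdoviavuvaug.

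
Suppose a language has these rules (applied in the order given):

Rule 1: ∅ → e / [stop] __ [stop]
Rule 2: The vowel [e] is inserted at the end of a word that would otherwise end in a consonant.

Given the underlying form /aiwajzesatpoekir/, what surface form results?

aiwajzesatepoekire

Rule 1 (stop-cluster e-epenthesis): /t/ and /p/ form a stop–stop cluster, so [e] is inserted between them. /aiwajzesatpoekir/ → aiwajzesatepoekir.
Rule 2 (final e-epenthesis): the form ends in the consonant /r/, so [e] is inserted word-finally. /aiwajzesatepoekir/ → aiwajzesatepoekire.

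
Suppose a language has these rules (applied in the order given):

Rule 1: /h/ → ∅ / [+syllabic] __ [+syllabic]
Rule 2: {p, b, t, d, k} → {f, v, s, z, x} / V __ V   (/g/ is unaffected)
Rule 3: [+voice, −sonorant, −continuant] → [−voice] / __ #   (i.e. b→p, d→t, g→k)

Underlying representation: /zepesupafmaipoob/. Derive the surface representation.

Rule 1 (intervocalic h-deletion): no segment meets the environment; /zepesupafmaipoob/ is unchanged.
Rule 2 (intervocalic spirantization): /p/ is a stop between vowels /e/ and /e/, so it spirantizes to the fricative [f]. /p/ is a stop between vowels /u/ and /a/, so it spirantizes to the fricative [f]. /p/ is a stop between vowels /i/ and /o/, so it spirantizes to the fricative [f]. /zepesupafmaipoob/ → zefesufafmaifoob.
Rule 3 (final devoicing): /b/ is a voiced stop in word-final position, so it devoices to [p]. /zefesufafmaifoob/ → zefesufafmaifoop.

zefesufafmaifoop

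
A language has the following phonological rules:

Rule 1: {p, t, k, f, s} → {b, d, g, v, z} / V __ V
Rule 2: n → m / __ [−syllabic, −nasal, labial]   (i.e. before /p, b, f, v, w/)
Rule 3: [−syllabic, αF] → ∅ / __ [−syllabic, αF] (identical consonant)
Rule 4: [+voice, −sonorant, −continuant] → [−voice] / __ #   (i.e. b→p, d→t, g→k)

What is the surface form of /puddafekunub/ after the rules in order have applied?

pudavegunup

Rule 1 (intervocalic voicing): /f/ is a voiceless obstruent between vowels /a/ and /e/, so it voices to [v]. /k/ is a voiceless obstruent between vowels /e/ and /u/, so it voices to [g]. /puddafekunub/ → puddavegunub.
Rule 2 (nasal place assimilation): no segment meets the environment; /puddavegunub/ is unchanged.
Rule 3 (degemination): /dd/ is a geminate; the first /d/ deletes. /puddavegunub/ → pudavegunub.
Rule 4 (final devoicing): /b/ is a voiced stop in word-final position, so it devoices to [p]. /pudavegunub/ → pudavegunup.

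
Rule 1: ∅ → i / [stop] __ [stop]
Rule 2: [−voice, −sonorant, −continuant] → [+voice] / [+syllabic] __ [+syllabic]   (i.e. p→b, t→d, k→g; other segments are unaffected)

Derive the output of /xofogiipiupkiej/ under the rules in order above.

xofogiibiubigiej

Rule 1 (stop-cluster i-epenthesis): /p/ and /k/ form a stop–stop cluster, so [i] is inserted between them. /xofogiipiupkiej/ → xofogiipiupikiej.
Rule 2 (intervocalic voicing): /p/ is a voiceless stop between vowels /i/ and /i/, so it voices to [b]. /p/ is a voiceless stop between vowels /u/ and /i/, so it voices to [b]. /k/ is a voiceless stop between vowels /i/ and /i/, so it voices to [g]. /xofogiipiupikiej/ → xofogiibiubigiej.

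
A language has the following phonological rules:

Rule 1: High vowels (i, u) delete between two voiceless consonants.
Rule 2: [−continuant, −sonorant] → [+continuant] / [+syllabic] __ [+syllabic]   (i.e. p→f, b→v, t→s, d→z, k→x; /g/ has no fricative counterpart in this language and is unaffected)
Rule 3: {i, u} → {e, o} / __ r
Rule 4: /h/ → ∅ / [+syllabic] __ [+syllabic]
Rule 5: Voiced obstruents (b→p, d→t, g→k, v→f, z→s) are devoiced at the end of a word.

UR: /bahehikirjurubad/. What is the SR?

Rule 1 (high vowel syncope): /i/ is a high vowel flanked by voiceless consonants /h/ and /k/, so it deletes. /bahehikirjurubad/ → bahehkirjurubad.
Rule 2 (intervocalic spirantization): /b/ is a stop between vowels /u/ and /a/, so it spirantizes to the fricative [v]. /bahehkirjurubad/ → bahehkirjuruvad.
Rule 3 (pre-rhotic lowering): /i/ is a high vowel immediately before /r/, so it lowers to [e]. /u/ is a high vowel immediately before /r/, so it lowers to [o]. /bahehkirjuruvad/ → bahehkerjoruvad.
Rule 4 (intervocalic h-deletion): /h/ occurs between vowels /a/ and /e/, so it deletes. /bahehkerjoruvad/ → baehkerjoruvad.
Rule 5 (final devoicing): /d/ is a voiced obstruent in word-final position, so it devoices to [t]. /baehkerjoruvad/ → baehkerjoruvat.

baehkerjoruvat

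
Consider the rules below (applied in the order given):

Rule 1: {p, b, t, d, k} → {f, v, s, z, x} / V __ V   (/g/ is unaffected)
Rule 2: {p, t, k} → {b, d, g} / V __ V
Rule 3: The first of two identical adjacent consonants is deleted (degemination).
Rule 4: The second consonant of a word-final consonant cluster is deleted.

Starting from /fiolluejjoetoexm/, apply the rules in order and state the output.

fioluejoesoex

Rule 1 (intervocalic spirantization): /t/ is a stop between vowels /e/ and /o/, so it spirantizes to the fricative [s]. /fiolluejjoetoexm/ → fiolluejjoesoexm.
Rule 2 (intervocalic voicing): no segment meets the environment; /fiolluejjoesoexm/ is unchanged.
Rule 3 (degemination): /ll/ is a geminate; the first /l/ deletes. /jj/ is a geminate; the first /j/ deletes. /fiolluejjoesoexm/ → fioluejoesoexm.
Rule 4 (final cluster simplification): /m/ is the second consonant of a word-final cluster /xm/, so it deletes. /fioluejoesoexm/ → fioluejoesoex.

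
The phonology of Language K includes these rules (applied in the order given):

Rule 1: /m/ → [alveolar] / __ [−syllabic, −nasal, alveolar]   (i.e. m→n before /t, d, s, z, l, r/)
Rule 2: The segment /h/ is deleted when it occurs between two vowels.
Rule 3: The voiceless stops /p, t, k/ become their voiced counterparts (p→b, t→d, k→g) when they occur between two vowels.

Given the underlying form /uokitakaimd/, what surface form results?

Rule 1 (nasal place assimilation): /m/ precedes the alveolar consonant /d/, so it assimilates in place to [n]. /uokitakaimd/ → uokitakaind.
Rule 2 (intervocalic h-deletion): no segment meets the environment; /uokitakaind/ is unchanged.
Rule 3 (intervocalic voicing): /k/ is a voiceless stop between vowels /o/ and /i/, so it voices to [g]. /t/ is a voiceless stop between vowels /i/ and /a/, so it voices to [d]. /k/ is a voiceless stop between vowels /a/ and /a/, so it voices to [g]. /uokitakaind/ → uogidagaind.

uogidagaind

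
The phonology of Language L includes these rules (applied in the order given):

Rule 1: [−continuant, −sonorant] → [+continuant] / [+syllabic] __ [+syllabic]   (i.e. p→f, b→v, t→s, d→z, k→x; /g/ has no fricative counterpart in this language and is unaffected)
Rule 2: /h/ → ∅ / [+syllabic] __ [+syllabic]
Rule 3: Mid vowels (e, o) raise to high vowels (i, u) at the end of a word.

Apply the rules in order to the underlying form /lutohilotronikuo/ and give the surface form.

lusoilotronixuu

Rule 1 (intervocalic spirantization): /t/ is a stop between vowels /u/ and /o/, so it spirantizes to the fricative [s]. /k/ is a stop between vowels /i/ and /u/, so it spirantizes to the fricative [x]. /lutohilotronikuo/ → lusohilotronixuo.
Rule 2 (intervocalic h-deletion): /h/ occurs between vowels /o/ and /i/, so it deletes. /lusohilotronixuo/ → lusoilotronixuo.
Rule 3 (final vowel raising): /o/ is a mid vowel in word-final position, so it raises to [u]. /lusoilotronixuo/ → lusoilotronixuu.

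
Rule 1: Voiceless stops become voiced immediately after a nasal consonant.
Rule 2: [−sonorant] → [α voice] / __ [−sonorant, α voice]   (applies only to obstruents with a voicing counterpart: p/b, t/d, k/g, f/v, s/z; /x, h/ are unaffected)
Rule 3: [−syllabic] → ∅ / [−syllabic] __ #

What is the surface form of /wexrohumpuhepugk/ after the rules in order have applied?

Rule 1 (post-nasal voicing): /p/ is a voiceless stop immediately after the nasal /m/, so it voices to [b]. /wexrohumpuhepugk/ → wexrohumbuhepugk.
Rule 2 (regressive voicing assimilation): /g/ precedes the voiceless obstruent /k/, so it devoices to [k] by assimilation. /wexrohumbuhepugk/ → wexrohumbuhepukk.
Rule 3 (final cluster simplification): /k/ is the second consonant of a word-final cluster /kk/, so it deletes. /wexrohumbuhepukk/ → wexrohumbuhepuk.

wexrohumbuhepuk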